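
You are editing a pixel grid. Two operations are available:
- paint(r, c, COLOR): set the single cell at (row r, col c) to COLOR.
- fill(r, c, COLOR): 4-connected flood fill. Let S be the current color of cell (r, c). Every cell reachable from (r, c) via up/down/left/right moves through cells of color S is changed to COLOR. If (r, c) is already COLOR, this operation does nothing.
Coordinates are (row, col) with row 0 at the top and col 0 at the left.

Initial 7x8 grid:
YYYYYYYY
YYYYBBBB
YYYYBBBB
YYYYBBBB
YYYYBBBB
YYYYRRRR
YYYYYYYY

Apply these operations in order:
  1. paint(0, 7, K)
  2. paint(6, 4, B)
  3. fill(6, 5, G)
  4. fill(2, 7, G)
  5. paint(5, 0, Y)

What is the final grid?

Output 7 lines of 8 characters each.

After op 1 paint(0,7,K):
YYYYYYYK
YYYYBBBB
YYYYBBBB
YYYYBBBB
YYYYBBBB
YYYYRRRR
YYYYYYYY
After op 2 paint(6,4,B):
YYYYYYYK
YYYYBBBB
YYYYBBBB
YYYYBBBB
YYYYBBBB
YYYYRRRR
YYYYBYYY
After op 3 fill(6,5,G) [3 cells changed]:
YYYYYYYK
YYYYBBBB
YYYYBBBB
YYYYBBBB
YYYYBBBB
YYYYRRRR
YYYYBGGG
After op 4 fill(2,7,G) [16 cells changed]:
YYYYYYYK
YYYYGGGG
YYYYGGGG
YYYYGGGG
YYYYGGGG
YYYYRRRR
YYYYBGGG
After op 5 paint(5,0,Y):
YYYYYYYK
YYYYGGGG
YYYYGGGG
YYYYGGGG
YYYYGGGG
YYYYRRRR
YYYYBGGG

Answer: YYYYYYYK
YYYYGGGG
YYYYGGGG
YYYYGGGG
YYYYGGGG
YYYYRRRR
YYYYBGGG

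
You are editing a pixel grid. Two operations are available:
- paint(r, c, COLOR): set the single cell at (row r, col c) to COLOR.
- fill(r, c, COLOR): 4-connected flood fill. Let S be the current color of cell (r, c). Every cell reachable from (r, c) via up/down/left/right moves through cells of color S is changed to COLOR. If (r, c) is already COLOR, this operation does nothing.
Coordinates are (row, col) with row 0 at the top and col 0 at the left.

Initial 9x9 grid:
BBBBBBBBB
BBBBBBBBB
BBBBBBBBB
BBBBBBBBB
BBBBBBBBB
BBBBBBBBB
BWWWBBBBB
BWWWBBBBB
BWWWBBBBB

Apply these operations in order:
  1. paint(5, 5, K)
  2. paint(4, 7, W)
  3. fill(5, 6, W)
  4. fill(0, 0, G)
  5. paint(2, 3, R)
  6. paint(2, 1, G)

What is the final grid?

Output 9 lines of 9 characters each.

After op 1 paint(5,5,K):
BBBBBBBBB
BBBBBBBBB
BBBBBBBBB
BBBBBBBBB
BBBBBBBBB
BBBBBKBBB
BWWWBBBBB
BWWWBBBBB
BWWWBBBBB
After op 2 paint(4,7,W):
BBBBBBBBB
BBBBBBBBB
BBBBBBBBB
BBBBBBBBB
BBBBBBBWB
BBBBBKBBB
BWWWBBBBB
BWWWBBBBB
BWWWBBBBB
After op 3 fill(5,6,W) [70 cells changed]:
WWWWWWWWW
WWWWWWWWW
WWWWWWWWW
WWWWWWWWW
WWWWWWWWW
WWWWWKWWW
WWWWWWWWW
WWWWWWWWW
WWWWWWWWW
After op 4 fill(0,0,G) [80 cells changed]:
GGGGGGGGG
GGGGGGGGG
GGGGGGGGG
GGGGGGGGG
GGGGGGGGG
GGGGGKGGG
GGGGGGGGG
GGGGGGGGG
GGGGGGGGG
After op 5 paint(2,3,R):
GGGGGGGGG
GGGGGGGGG
GGGRGGGGG
GGGGGGGGG
GGGGGGGGG
GGGGGKGGG
GGGGGGGGG
GGGGGGGGG
GGGGGGGGG
After op 6 paint(2,1,G):
GGGGGGGGG
GGGGGGGGG
GGGRGGGGG
GGGGGGGGG
GGGGGGGGG
GGGGGKGGG
GGGGGGGGG
GGGGGGGGG
GGGGGGGGG

Answer: GGGGGGGGG
GGGGGGGGG
GGGRGGGGG
GGGGGGGGG
GGGGGGGGG
GGGGGKGGG
GGGGGGGGG
GGGGGGGGG
GGGGGGGGG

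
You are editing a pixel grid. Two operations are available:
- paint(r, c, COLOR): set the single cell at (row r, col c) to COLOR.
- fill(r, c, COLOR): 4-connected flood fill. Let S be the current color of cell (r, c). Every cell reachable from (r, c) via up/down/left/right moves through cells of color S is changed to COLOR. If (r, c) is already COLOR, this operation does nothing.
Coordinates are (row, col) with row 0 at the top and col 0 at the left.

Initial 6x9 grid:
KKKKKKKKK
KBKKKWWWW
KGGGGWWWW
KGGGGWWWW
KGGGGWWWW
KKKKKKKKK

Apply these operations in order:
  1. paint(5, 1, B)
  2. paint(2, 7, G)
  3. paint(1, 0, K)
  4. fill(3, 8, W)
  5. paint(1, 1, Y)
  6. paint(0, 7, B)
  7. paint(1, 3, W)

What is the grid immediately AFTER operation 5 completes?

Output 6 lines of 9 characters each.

Answer: KKKKKKKKK
KYKKKWWWW
KGGGGWWGW
KGGGGWWWW
KGGGGWWWW
KBKKKKKKK

Derivation:
After op 1 paint(5,1,B):
KKKKKKKKK
KBKKKWWWW
KGGGGWWWW
KGGGGWWWW
KGGGGWWWW
KBKKKKKKK
After op 2 paint(2,7,G):
KKKKKKKKK
KBKKKWWWW
KGGGGWWGW
KGGGGWWWW
KGGGGWWWW
KBKKKKKKK
After op 3 paint(1,0,K):
KKKKKKKKK
KBKKKWWWW
KGGGGWWGW
KGGGGWWWW
KGGGGWWWW
KBKKKKKKK
After op 4 fill(3,8,W) [0 cells changed]:
KKKKKKKKK
KBKKKWWWW
KGGGGWWGW
KGGGGWWWW
KGGGGWWWW
KBKKKKKKK
After op 5 paint(1,1,Y):
KKKKKKKKK
KYKKKWWWW
KGGGGWWGW
KGGGGWWWW
KGGGGWWWW
KBKKKKKKK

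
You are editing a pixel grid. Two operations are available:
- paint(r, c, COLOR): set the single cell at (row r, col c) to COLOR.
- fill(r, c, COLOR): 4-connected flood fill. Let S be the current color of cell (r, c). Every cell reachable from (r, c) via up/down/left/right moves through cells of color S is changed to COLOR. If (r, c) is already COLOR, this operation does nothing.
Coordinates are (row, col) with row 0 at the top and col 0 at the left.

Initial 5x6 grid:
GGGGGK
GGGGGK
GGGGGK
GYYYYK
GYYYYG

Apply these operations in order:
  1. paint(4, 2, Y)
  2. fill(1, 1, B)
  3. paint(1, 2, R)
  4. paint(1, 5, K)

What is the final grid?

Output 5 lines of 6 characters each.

After op 1 paint(4,2,Y):
GGGGGK
GGGGGK
GGGGGK
GYYYYK
GYYYYG
After op 2 fill(1,1,B) [17 cells changed]:
BBBBBK
BBBBBK
BBBBBK
BYYYYK
BYYYYG
After op 3 paint(1,2,R):
BBBBBK
BBRBBK
BBBBBK
BYYYYK
BYYYYG
After op 4 paint(1,5,K):
BBBBBK
BBRBBK
BBBBBK
BYYYYK
BYYYYG

Answer: BBBBBK
BBRBBK
BBBBBK
BYYYYK
BYYYYG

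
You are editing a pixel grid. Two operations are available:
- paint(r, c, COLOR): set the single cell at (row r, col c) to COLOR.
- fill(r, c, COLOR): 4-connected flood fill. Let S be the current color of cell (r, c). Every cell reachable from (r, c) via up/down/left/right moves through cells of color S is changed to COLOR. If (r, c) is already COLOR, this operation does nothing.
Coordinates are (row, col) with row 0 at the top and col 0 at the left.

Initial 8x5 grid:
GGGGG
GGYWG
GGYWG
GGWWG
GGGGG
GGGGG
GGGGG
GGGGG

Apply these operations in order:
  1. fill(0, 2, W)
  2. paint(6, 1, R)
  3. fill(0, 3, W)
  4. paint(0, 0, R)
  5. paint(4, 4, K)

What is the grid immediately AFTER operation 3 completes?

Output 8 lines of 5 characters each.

After op 1 fill(0,2,W) [34 cells changed]:
WWWWW
WWYWW
WWYWW
WWWWW
WWWWW
WWWWW
WWWWW
WWWWW
After op 2 paint(6,1,R):
WWWWW
WWYWW
WWYWW
WWWWW
WWWWW
WWWWW
WRWWW
WWWWW
After op 3 fill(0,3,W) [0 cells changed]:
WWWWW
WWYWW
WWYWW
WWWWW
WWWWW
WWWWW
WRWWW
WWWWW

Answer: WWWWW
WWYWW
WWYWW
WWWWW
WWWWW
WWWWW
WRWWW
WWWWW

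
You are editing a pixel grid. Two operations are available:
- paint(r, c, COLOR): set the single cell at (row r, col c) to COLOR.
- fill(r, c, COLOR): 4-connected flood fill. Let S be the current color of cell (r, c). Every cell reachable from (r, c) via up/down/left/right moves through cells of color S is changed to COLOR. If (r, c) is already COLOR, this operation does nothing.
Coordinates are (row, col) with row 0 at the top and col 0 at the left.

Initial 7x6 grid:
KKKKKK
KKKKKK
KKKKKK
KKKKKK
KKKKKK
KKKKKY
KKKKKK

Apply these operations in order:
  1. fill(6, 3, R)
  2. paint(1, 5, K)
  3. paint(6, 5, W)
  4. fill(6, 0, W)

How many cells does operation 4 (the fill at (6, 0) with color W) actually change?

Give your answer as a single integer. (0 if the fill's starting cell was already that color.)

After op 1 fill(6,3,R) [41 cells changed]:
RRRRRR
RRRRRR
RRRRRR
RRRRRR
RRRRRR
RRRRRY
RRRRRR
After op 2 paint(1,5,K):
RRRRRR
RRRRRK
RRRRRR
RRRRRR
RRRRRR
RRRRRY
RRRRRR
After op 3 paint(6,5,W):
RRRRRR
RRRRRK
RRRRRR
RRRRRR
RRRRRR
RRRRRY
RRRRRW
After op 4 fill(6,0,W) [39 cells changed]:
WWWWWW
WWWWWK
WWWWWW
WWWWWW
WWWWWW
WWWWWY
WWWWWW

Answer: 39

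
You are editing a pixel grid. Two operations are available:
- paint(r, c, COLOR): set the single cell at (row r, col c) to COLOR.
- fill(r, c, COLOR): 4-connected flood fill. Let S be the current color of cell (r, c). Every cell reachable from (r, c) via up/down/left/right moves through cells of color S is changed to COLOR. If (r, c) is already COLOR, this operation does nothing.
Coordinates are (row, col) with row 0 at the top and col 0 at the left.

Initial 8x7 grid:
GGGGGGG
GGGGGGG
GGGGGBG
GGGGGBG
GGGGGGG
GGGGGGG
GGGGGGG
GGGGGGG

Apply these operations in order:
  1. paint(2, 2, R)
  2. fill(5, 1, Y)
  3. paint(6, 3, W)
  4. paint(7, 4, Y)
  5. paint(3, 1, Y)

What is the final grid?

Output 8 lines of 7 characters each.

After op 1 paint(2,2,R):
GGGGGGG
GGGGGGG
GGRGGBG
GGGGGBG
GGGGGGG
GGGGGGG
GGGGGGG
GGGGGGG
After op 2 fill(5,1,Y) [53 cells changed]:
YYYYYYY
YYYYYYY
YYRYYBY
YYYYYBY
YYYYYYY
YYYYYYY
YYYYYYY
YYYYYYY
After op 3 paint(6,3,W):
YYYYYYY
YYYYYYY
YYRYYBY
YYYYYBY
YYYYYYY
YYYYYYY
YYYWYYY
YYYYYYY
After op 4 paint(7,4,Y):
YYYYYYY
YYYYYYY
YYRYYBY
YYYYYBY
YYYYYYY
YYYYYYY
YYYWYYY
YYYYYYY
After op 5 paint(3,1,Y):
YYYYYYY
YYYYYYY
YYRYYBY
YYYYYBY
YYYYYYY
YYYYYYY
YYYWYYY
YYYYYYY

Answer: YYYYYYY
YYYYYYY
YYRYYBY
YYYYYBY
YYYYYYY
YYYYYYY
YYYWYYY
YYYYYYY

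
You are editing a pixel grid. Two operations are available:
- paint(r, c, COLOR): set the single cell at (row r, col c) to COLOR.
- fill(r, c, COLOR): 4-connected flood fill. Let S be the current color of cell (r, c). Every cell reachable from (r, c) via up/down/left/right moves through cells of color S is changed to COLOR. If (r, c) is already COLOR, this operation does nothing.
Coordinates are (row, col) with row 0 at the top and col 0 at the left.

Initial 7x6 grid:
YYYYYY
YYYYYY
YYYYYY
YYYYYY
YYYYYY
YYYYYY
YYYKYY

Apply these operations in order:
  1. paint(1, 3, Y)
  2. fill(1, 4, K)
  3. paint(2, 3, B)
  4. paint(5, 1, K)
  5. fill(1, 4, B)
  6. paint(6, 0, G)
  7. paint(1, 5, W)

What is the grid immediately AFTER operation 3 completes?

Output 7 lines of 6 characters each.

Answer: KKKKKK
KKKKKK
KKKBKK
KKKKKK
KKKKKK
KKKKKK
KKKKKK

Derivation:
After op 1 paint(1,3,Y):
YYYYYY
YYYYYY
YYYYYY
YYYYYY
YYYYYY
YYYYYY
YYYKYY
After op 2 fill(1,4,K) [41 cells changed]:
KKKKKK
KKKKKK
KKKKKK
KKKKKK
KKKKKK
KKKKKK
KKKKKK
After op 3 paint(2,3,B):
KKKKKK
KKKKKK
KKKBKK
KKKKKK
KKKKKK
KKKKKK
KKKKKK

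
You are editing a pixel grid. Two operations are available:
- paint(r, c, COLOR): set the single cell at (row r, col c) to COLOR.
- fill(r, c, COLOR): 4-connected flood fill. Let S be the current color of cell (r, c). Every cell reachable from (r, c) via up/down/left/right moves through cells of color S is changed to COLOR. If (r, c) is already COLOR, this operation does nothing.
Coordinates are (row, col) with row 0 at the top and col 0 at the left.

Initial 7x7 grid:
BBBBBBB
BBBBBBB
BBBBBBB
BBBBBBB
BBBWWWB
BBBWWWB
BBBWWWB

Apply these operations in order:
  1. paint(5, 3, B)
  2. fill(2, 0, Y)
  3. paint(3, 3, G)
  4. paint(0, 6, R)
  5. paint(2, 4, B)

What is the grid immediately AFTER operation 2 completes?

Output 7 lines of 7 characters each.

After op 1 paint(5,3,B):
BBBBBBB
BBBBBBB
BBBBBBB
BBBBBBB
BBBWWWB
BBBBWWB
BBBWWWB
After op 2 fill(2,0,Y) [41 cells changed]:
YYYYYYY
YYYYYYY
YYYYYYY
YYYYYYY
YYYWWWY
YYYYWWY
YYYWWWY

Answer: YYYYYYY
YYYYYYY
YYYYYYY
YYYYYYY
YYYWWWY
YYYYWWY
YYYWWWY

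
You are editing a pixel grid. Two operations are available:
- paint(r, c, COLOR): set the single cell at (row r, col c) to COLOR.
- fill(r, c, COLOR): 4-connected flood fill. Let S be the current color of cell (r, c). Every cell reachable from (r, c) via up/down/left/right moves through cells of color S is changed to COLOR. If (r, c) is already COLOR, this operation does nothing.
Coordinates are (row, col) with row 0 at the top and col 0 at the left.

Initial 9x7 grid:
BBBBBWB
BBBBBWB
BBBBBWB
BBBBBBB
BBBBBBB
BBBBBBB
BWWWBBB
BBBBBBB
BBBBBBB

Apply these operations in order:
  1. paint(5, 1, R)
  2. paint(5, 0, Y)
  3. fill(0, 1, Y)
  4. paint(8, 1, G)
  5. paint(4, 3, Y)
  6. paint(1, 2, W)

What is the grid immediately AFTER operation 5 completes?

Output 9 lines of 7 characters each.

After op 1 paint(5,1,R):
BBBBBWB
BBBBBWB
BBBBBWB
BBBBBBB
BBBBBBB
BRBBBBB
BWWWBBB
BBBBBBB
BBBBBBB
After op 2 paint(5,0,Y):
BBBBBWB
BBBBBWB
BBBBBWB
BBBBBBB
BBBBBBB
YRBBBBB
BWWWBBB
BBBBBBB
BBBBBBB
After op 3 fill(0,1,Y) [55 cells changed]:
YYYYYWY
YYYYYWY
YYYYYWY
YYYYYYY
YYYYYYY
YRYYYYY
YWWWYYY
YYYYYYY
YYYYYYY
After op 4 paint(8,1,G):
YYYYYWY
YYYYYWY
YYYYYWY
YYYYYYY
YYYYYYY
YRYYYYY
YWWWYYY
YYYYYYY
YGYYYYY
After op 5 paint(4,3,Y):
YYYYYWY
YYYYYWY
YYYYYWY
YYYYYYY
YYYYYYY
YRYYYYY
YWWWYYY
YYYYYYY
YGYYYYY

Answer: YYYYYWY
YYYYYWY
YYYYYWY
YYYYYYY
YYYYYYY
YRYYYYY
YWWWYYY
YYYYYYY
YGYYYYY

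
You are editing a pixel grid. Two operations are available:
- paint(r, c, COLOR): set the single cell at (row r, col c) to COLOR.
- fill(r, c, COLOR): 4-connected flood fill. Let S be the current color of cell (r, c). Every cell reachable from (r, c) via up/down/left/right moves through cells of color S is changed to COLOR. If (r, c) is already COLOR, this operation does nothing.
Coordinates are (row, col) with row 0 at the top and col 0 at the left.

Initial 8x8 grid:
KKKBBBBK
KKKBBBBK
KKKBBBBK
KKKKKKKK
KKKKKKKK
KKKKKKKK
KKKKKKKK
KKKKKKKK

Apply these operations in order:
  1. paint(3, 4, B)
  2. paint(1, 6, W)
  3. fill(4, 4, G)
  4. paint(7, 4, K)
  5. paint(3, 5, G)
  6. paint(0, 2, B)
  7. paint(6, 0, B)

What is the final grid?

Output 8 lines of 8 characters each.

After op 1 paint(3,4,B):
KKKBBBBK
KKKBBBBK
KKKBBBBK
KKKKBKKK
KKKKKKKK
KKKKKKKK
KKKKKKKK
KKKKKKKK
After op 2 paint(1,6,W):
KKKBBBBK
KKKBBBWK
KKKBBBBK
KKKKBKKK
KKKKKKKK
KKKKKKKK
KKKKKKKK
KKKKKKKK
After op 3 fill(4,4,G) [51 cells changed]:
GGGBBBBG
GGGBBBWG
GGGBBBBG
GGGGBGGG
GGGGGGGG
GGGGGGGG
GGGGGGGG
GGGGGGGG
After op 4 paint(7,4,K):
GGGBBBBG
GGGBBBWG
GGGBBBBG
GGGGBGGG
GGGGGGGG
GGGGGGGG
GGGGGGGG
GGGGKGGG
After op 5 paint(3,5,G):
GGGBBBBG
GGGBBBWG
GGGBBBBG
GGGGBGGG
GGGGGGGG
GGGGGGGG
GGGGGGGG
GGGGKGGG
After op 6 paint(0,2,B):
GGBBBBBG
GGGBBBWG
GGGBBBBG
GGGGBGGG
GGGGGGGG
GGGGGGGG
GGGGGGGG
GGGGKGGG
After op 7 paint(6,0,B):
GGBBBBBG
GGGBBBWG
GGGBBBBG
GGGGBGGG
GGGGGGGG
GGGGGGGG
BGGGGGGG
GGGGKGGG

Answer: GGBBBBBG
GGGBBBWG
GGGBBBBG
GGGGBGGG
GGGGGGGG
GGGGGGGG
BGGGGGGG
GGGGKGGG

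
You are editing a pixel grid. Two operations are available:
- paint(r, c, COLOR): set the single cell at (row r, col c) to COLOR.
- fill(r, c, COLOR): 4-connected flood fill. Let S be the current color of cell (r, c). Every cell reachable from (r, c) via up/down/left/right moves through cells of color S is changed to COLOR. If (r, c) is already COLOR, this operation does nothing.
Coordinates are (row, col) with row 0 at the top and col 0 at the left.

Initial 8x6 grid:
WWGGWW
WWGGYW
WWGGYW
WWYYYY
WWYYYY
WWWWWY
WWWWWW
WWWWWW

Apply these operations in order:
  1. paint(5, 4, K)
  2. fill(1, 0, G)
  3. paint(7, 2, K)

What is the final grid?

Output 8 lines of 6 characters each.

After op 1 paint(5,4,K):
WWGGWW
WWGGYW
WWGGYW
WWYYYY
WWYYYY
WWWWKY
WWWWWW
WWWWWW
After op 2 fill(1,0,G) [26 cells changed]:
GGGGWW
GGGGYW
GGGGYW
GGYYYY
GGYYYY
GGGGKY
GGGGGG
GGGGGG
After op 3 paint(7,2,K):
GGGGWW
GGGGYW
GGGGYW
GGYYYY
GGYYYY
GGGGKY
GGGGGG
GGKGGG

Answer: GGGGWW
GGGGYW
GGGGYW
GGYYYY
GGYYYY
GGGGKY
GGGGGG
GGKGGG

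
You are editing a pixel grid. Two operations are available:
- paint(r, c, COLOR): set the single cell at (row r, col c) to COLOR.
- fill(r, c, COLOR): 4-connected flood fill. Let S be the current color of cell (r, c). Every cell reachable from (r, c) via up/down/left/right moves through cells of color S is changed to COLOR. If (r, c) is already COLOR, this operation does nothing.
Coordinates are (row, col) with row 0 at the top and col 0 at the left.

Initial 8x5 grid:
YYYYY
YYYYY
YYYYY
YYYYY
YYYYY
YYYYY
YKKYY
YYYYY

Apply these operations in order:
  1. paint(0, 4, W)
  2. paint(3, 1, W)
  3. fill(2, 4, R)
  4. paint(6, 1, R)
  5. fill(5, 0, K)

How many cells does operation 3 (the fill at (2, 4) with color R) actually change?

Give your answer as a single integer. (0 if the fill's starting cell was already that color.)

After op 1 paint(0,4,W):
YYYYW
YYYYY
YYYYY
YYYYY
YYYYY
YYYYY
YKKYY
YYYYY
After op 2 paint(3,1,W):
YYYYW
YYYYY
YYYYY
YWYYY
YYYYY
YYYYY
YKKYY
YYYYY
After op 3 fill(2,4,R) [36 cells changed]:
RRRRW
RRRRR
RRRRR
RWRRR
RRRRR
RRRRR
RKKRR
RRRRR

Answer: 36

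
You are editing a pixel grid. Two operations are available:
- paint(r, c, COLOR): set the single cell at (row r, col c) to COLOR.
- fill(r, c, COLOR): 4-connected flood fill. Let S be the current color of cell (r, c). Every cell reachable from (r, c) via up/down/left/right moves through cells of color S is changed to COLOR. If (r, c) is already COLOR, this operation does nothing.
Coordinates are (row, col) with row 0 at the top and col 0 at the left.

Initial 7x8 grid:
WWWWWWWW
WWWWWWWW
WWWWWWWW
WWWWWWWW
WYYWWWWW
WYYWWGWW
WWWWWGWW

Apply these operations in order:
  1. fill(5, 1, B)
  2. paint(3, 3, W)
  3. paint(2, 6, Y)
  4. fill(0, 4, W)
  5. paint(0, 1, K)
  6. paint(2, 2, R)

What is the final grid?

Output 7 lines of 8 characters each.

After op 1 fill(5,1,B) [4 cells changed]:
WWWWWWWW
WWWWWWWW
WWWWWWWW
WWWWWWWW
WBBWWWWW
WBBWWGWW
WWWWWGWW
After op 2 paint(3,3,W):
WWWWWWWW
WWWWWWWW
WWWWWWWW
WWWWWWWW
WBBWWWWW
WBBWWGWW
WWWWWGWW
After op 3 paint(2,6,Y):
WWWWWWWW
WWWWWWWW
WWWWWWYW
WWWWWWWW
WBBWWWWW
WBBWWGWW
WWWWWGWW
After op 4 fill(0,4,W) [0 cells changed]:
WWWWWWWW
WWWWWWWW
WWWWWWYW
WWWWWWWW
WBBWWWWW
WBBWWGWW
WWWWWGWW
After op 5 paint(0,1,K):
WKWWWWWW
WWWWWWWW
WWWWWWYW
WWWWWWWW
WBBWWWWW
WBBWWGWW
WWWWWGWW
After op 6 paint(2,2,R):
WKWWWWWW
WWWWWWWW
WWRWWWYW
WWWWWWWW
WBBWWWWW
WBBWWGWW
WWWWWGWW

Answer: WKWWWWWW
WWWWWWWW
WWRWWWYW
WWWWWWWW
WBBWWWWW
WBBWWGWW
WWWWWGWW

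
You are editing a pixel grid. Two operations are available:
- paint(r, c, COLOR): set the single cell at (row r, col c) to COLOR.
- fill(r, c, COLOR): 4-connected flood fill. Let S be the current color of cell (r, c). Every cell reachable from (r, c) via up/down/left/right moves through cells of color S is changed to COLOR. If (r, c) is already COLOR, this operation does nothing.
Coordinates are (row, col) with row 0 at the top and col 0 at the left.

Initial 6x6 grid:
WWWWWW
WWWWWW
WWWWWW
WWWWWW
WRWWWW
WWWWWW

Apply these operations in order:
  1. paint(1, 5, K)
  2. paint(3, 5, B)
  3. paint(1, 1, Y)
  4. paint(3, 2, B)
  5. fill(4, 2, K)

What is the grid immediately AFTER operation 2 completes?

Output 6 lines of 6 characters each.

Answer: WWWWWW
WWWWWK
WWWWWW
WWWWWB
WRWWWW
WWWWWW

Derivation:
After op 1 paint(1,5,K):
WWWWWW
WWWWWK
WWWWWW
WWWWWW
WRWWWW
WWWWWW
After op 2 paint(3,5,B):
WWWWWW
WWWWWK
WWWWWW
WWWWWB
WRWWWW
WWWWWW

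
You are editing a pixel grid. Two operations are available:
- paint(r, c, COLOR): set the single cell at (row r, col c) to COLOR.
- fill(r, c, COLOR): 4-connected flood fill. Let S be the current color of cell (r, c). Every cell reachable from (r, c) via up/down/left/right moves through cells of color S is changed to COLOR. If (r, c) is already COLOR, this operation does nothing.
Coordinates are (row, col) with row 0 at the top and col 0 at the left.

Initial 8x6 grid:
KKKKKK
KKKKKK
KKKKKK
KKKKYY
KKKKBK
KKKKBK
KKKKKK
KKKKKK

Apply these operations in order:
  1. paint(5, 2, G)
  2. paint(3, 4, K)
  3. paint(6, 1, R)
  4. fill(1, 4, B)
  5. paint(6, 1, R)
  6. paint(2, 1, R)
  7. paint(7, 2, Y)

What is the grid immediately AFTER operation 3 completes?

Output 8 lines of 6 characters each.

Answer: KKKKKK
KKKKKK
KKKKKK
KKKKKY
KKKKBK
KKGKBK
KRKKKK
KKKKKK

Derivation:
After op 1 paint(5,2,G):
KKKKKK
KKKKKK
KKKKKK
KKKKYY
KKKKBK
KKGKBK
KKKKKK
KKKKKK
After op 2 paint(3,4,K):
KKKKKK
KKKKKK
KKKKKK
KKKKKY
KKKKBK
KKGKBK
KKKKKK
KKKKKK
After op 3 paint(6,1,R):
KKKKKK
KKKKKK
KKKKKK
KKKKKY
KKKKBK
KKGKBK
KRKKKK
KKKKKK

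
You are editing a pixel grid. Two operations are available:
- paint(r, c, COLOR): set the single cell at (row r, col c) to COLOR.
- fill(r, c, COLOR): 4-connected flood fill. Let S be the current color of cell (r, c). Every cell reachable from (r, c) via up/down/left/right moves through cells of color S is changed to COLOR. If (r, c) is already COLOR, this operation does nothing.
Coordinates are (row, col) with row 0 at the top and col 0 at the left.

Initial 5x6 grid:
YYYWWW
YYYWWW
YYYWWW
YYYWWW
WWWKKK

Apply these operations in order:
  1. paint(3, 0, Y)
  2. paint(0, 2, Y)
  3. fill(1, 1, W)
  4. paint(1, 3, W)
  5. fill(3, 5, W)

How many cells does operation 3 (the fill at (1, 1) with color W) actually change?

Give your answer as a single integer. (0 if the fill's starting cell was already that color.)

Answer: 12

Derivation:
After op 1 paint(3,0,Y):
YYYWWW
YYYWWW
YYYWWW
YYYWWW
WWWKKK
After op 2 paint(0,2,Y):
YYYWWW
YYYWWW
YYYWWW
YYYWWW
WWWKKK
After op 3 fill(1,1,W) [12 cells changed]:
WWWWWW
WWWWWW
WWWWWW
WWWWWW
WWWKKK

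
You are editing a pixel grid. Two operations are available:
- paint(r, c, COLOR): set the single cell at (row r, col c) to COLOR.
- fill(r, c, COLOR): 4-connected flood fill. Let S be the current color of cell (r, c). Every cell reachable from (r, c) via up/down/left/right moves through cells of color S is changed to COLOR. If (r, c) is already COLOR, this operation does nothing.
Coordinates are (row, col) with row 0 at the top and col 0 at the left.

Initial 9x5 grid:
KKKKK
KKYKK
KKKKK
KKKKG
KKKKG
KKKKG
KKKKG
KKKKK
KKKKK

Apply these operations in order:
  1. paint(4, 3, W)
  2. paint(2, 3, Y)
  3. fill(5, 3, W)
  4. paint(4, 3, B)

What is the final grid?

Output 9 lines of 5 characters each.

After op 1 paint(4,3,W):
KKKKK
KKYKK
KKKKK
KKKKG
KKKWG
KKKKG
KKKKG
KKKKK
KKKKK
After op 2 paint(2,3,Y):
KKKKK
KKYKK
KKKYK
KKKKG
KKKWG
KKKKG
KKKKG
KKKKK
KKKKK
After op 3 fill(5,3,W) [38 cells changed]:
WWWWW
WWYWW
WWWYW
WWWWG
WWWWG
WWWWG
WWWWG
WWWWW
WWWWW
After op 4 paint(4,3,B):
WWWWW
WWYWW
WWWYW
WWWWG
WWWBG
WWWWG
WWWWG
WWWWW
WWWWW

Answer: WWWWW
WWYWW
WWWYW
WWWWG
WWWBG
WWWWG
WWWWG
WWWWW
WWWWW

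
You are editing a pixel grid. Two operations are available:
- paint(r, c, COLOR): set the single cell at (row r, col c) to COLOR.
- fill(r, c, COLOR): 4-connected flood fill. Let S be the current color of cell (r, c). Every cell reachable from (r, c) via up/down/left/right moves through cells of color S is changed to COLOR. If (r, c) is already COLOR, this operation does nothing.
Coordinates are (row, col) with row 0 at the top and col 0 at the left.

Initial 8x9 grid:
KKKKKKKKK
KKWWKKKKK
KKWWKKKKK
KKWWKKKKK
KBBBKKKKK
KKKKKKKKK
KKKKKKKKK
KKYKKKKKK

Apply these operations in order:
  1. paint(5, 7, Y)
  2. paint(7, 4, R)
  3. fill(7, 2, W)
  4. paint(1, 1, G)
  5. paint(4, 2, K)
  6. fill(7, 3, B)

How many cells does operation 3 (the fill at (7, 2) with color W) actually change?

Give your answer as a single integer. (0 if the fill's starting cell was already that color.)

Answer: 1

Derivation:
After op 1 paint(5,7,Y):
KKKKKKKKK
KKWWKKKKK
KKWWKKKKK
KKWWKKKKK
KBBBKKKKK
KKKKKKKYK
KKKKKKKKK
KKYKKKKKK
After op 2 paint(7,4,R):
KKKKKKKKK
KKWWKKKKK
KKWWKKKKK
KKWWKKKKK
KBBBKKKKK
KKKKKKKYK
KKKKKKKKK
KKYKRKKKK
After op 3 fill(7,2,W) [1 cells changed]:
KKKKKKKKK
KKWWKKKKK
KKWWKKKKK
KKWWKKKKK
KBBBKKKKK
KKKKKKKYK
KKKKKKKKK
KKWKRKKKK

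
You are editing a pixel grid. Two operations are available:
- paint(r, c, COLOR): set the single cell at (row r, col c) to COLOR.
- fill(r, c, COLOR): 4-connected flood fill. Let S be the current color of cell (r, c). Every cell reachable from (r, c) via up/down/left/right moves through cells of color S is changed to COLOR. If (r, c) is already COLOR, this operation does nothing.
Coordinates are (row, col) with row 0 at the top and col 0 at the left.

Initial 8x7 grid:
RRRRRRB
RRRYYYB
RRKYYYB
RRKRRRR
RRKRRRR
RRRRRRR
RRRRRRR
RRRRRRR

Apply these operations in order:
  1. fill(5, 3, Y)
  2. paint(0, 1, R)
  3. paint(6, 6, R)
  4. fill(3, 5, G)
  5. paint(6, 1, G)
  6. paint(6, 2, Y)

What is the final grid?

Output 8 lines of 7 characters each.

After op 1 fill(5,3,Y) [44 cells changed]:
YYYYYYB
YYYYYYB
YYKYYYB
YYKYYYY
YYKYYYY
YYYYYYY
YYYYYYY
YYYYYYY
After op 2 paint(0,1,R):
YRYYYYB
YYYYYYB
YYKYYYB
YYKYYYY
YYKYYYY
YYYYYYY
YYYYYYY
YYYYYYY
After op 3 paint(6,6,R):
YRYYYYB
YYYYYYB
YYKYYYB
YYKYYYY
YYKYYYY
YYYYYYY
YYYYYYR
YYYYYYY
After op 4 fill(3,5,G) [48 cells changed]:
GRGGGGB
GGGGGGB
GGKGGGB
GGKGGGG
GGKGGGG
GGGGGGG
GGGGGGR
GGGGGGG
After op 5 paint(6,1,G):
GRGGGGB
GGGGGGB
GGKGGGB
GGKGGGG
GGKGGGG
GGGGGGG
GGGGGGR
GGGGGGG
After op 6 paint(6,2,Y):
GRGGGGB
GGGGGGB
GGKGGGB
GGKGGGG
GGKGGGG
GGGGGGG
GGYGGGR
GGGGGGG

Answer: GRGGGGB
GGGGGGB
GGKGGGB
GGKGGGG
GGKGGGG
GGGGGGG
GGYGGGR
GGGGGGG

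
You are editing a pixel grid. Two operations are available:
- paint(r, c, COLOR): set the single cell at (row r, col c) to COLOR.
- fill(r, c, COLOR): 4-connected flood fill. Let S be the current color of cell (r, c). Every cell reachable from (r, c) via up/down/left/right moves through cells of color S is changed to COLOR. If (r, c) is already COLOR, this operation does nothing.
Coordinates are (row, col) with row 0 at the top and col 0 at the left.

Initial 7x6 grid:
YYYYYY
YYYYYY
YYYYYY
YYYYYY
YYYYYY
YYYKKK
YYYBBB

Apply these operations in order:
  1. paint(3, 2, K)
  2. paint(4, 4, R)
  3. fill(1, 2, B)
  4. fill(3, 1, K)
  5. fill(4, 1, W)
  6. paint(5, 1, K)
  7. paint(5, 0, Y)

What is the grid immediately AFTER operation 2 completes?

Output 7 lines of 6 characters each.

After op 1 paint(3,2,K):
YYYYYY
YYYYYY
YYYYYY
YYKYYY
YYYYYY
YYYKKK
YYYBBB
After op 2 paint(4,4,R):
YYYYYY
YYYYYY
YYYYYY
YYKYYY
YYYYRY
YYYKKK
YYYBBB

Answer: YYYYYY
YYYYYY
YYYYYY
YYKYYY
YYYYRY
YYYKKK
YYYBBB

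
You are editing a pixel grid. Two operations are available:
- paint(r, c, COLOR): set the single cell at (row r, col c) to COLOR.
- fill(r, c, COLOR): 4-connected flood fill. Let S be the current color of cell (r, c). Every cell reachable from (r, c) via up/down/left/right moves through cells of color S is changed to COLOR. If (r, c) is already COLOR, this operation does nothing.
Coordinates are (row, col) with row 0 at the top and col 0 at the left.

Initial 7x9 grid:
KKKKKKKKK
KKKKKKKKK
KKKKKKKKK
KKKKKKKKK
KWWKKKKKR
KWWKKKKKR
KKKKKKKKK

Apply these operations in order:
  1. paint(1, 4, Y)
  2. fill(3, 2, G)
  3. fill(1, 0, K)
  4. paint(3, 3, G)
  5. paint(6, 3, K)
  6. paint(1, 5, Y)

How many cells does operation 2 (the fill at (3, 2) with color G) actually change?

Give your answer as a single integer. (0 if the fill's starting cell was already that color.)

After op 1 paint(1,4,Y):
KKKKKKKKK
KKKKYKKKK
KKKKKKKKK
KKKKKKKKK
KWWKKKKKR
KWWKKKKKR
KKKKKKKKK
After op 2 fill(3,2,G) [56 cells changed]:
GGGGGGGGG
GGGGYGGGG
GGGGGGGGG
GGGGGGGGG
GWWGGGGGR
GWWGGGGGR
GGGGGGGGG

Answer: 56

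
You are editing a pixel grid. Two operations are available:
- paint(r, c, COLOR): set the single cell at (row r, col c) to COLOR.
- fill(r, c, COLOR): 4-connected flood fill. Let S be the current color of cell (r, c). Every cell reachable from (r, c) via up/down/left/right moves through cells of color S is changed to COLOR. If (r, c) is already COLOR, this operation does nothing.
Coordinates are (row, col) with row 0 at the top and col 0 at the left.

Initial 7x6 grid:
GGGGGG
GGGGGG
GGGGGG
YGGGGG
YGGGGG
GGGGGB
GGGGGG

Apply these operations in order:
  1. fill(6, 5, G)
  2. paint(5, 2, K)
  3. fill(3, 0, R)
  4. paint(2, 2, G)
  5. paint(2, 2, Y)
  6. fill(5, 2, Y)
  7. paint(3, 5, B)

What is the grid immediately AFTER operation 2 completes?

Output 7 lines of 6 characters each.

After op 1 fill(6,5,G) [0 cells changed]:
GGGGGG
GGGGGG
GGGGGG
YGGGGG
YGGGGG
GGGGGB
GGGGGG
After op 2 paint(5,2,K):
GGGGGG
GGGGGG
GGGGGG
YGGGGG
YGGGGG
GGKGGB
GGGGGG

Answer: GGGGGG
GGGGGG
GGGGGG
YGGGGG
YGGGGG
GGKGGB
GGGGGG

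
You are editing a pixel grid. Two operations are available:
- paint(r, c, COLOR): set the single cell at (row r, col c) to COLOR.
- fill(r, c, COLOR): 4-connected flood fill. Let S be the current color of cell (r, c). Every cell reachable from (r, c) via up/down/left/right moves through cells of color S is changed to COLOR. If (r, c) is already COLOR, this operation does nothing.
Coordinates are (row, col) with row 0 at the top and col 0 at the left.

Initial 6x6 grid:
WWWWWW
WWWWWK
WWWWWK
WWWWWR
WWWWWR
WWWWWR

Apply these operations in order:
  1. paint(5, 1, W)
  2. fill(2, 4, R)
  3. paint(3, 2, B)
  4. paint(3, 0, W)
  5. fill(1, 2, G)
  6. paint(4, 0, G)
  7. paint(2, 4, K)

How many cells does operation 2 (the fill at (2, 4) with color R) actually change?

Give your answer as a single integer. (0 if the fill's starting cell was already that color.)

Answer: 31

Derivation:
After op 1 paint(5,1,W):
WWWWWW
WWWWWK
WWWWWK
WWWWWR
WWWWWR
WWWWWR
After op 2 fill(2,4,R) [31 cells changed]:
RRRRRR
RRRRRK
RRRRRK
RRRRRR
RRRRRR
RRRRRR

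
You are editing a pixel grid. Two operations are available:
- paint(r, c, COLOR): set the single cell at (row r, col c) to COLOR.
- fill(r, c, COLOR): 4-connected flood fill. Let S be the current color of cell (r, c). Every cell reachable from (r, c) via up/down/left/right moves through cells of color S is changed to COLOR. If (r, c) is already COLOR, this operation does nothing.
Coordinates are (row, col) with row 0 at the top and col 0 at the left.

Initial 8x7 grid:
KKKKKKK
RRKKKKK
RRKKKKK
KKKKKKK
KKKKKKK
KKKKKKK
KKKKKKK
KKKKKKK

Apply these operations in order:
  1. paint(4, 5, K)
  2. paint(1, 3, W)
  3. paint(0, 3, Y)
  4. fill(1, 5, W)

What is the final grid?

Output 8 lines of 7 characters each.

After op 1 paint(4,5,K):
KKKKKKK
RRKKKKK
RRKKKKK
KKKKKKK
KKKKKKK
KKKKKKK
KKKKKKK
KKKKKKK
After op 2 paint(1,3,W):
KKKKKKK
RRKWKKK
RRKKKKK
KKKKKKK
KKKKKKK
KKKKKKK
KKKKKKK
KKKKKKK
After op 3 paint(0,3,Y):
KKKYKKK
RRKWKKK
RRKKKKK
KKKKKKK
KKKKKKK
KKKKKKK
KKKKKKK
KKKKKKK
After op 4 fill(1,5,W) [50 cells changed]:
WWWYWWW
RRWWWWW
RRWWWWW
WWWWWWW
WWWWWWW
WWWWWWW
WWWWWWW
WWWWWWW

Answer: WWWYWWW
RRWWWWW
RRWWWWW
WWWWWWW
WWWWWWW
WWWWWWW
WWWWWWW
WWWWWWW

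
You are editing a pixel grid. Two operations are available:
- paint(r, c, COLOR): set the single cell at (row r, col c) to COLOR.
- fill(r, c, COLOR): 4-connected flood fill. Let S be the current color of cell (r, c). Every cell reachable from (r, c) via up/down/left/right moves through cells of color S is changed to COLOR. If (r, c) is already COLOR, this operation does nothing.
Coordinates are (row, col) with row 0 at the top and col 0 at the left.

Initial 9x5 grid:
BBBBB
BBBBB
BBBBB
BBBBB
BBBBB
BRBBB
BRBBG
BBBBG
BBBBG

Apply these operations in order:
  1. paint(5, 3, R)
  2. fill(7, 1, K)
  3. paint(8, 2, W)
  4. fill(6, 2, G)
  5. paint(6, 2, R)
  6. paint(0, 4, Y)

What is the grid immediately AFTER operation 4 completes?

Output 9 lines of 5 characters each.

After op 1 paint(5,3,R):
BBBBB
BBBBB
BBBBB
BBBBB
BBBBB
BRBRB
BRBBG
BBBBG
BBBBG
After op 2 fill(7,1,K) [39 cells changed]:
KKKKK
KKKKK
KKKKK
KKKKK
KKKKK
KRKRK
KRKKG
KKKKG
KKKKG
After op 3 paint(8,2,W):
KKKKK
KKKKK
KKKKK
KKKKK
KKKKK
KRKRK
KRKKG
KKKKG
KKWKG
After op 4 fill(6,2,G) [38 cells changed]:
GGGGG
GGGGG
GGGGG
GGGGG
GGGGG
GRGRG
GRGGG
GGGGG
GGWGG

Answer: GGGGG
GGGGG
GGGGG
GGGGG
GGGGG
GRGRG
GRGGG
GGGGG
GGWGG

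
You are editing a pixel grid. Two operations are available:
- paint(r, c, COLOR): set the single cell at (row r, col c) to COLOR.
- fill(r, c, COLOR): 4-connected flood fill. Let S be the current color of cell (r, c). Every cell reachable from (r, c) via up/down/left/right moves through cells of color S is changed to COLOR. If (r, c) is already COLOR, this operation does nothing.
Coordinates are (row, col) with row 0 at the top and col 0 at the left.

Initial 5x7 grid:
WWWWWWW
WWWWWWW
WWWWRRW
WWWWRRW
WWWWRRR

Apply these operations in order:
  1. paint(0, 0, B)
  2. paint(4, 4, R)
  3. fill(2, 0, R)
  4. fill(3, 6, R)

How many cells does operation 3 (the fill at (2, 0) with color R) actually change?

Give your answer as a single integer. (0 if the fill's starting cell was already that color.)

Answer: 27

Derivation:
After op 1 paint(0,0,B):
BWWWWWW
WWWWWWW
WWWWRRW
WWWWRRW
WWWWRRR
After op 2 paint(4,4,R):
BWWWWWW
WWWWWWW
WWWWRRW
WWWWRRW
WWWWRRR
After op 3 fill(2,0,R) [27 cells changed]:
BRRRRRR
RRRRRRR
RRRRRRR
RRRRRRR
RRRRRRR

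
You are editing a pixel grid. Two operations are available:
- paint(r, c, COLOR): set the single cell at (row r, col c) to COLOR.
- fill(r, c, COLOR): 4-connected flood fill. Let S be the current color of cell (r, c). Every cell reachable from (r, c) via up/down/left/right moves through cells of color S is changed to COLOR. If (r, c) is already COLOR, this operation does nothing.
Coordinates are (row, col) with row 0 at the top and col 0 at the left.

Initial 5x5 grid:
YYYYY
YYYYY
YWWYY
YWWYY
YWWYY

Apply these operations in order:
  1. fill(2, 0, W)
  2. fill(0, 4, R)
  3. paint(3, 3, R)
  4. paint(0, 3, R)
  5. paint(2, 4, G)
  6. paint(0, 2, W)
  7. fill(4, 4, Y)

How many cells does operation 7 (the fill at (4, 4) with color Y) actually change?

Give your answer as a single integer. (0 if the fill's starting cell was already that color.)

After op 1 fill(2,0,W) [19 cells changed]:
WWWWW
WWWWW
WWWWW
WWWWW
WWWWW
After op 2 fill(0,4,R) [25 cells changed]:
RRRRR
RRRRR
RRRRR
RRRRR
RRRRR
After op 3 paint(3,3,R):
RRRRR
RRRRR
RRRRR
RRRRR
RRRRR
After op 4 paint(0,3,R):
RRRRR
RRRRR
RRRRR
RRRRR
RRRRR
After op 5 paint(2,4,G):
RRRRR
RRRRR
RRRRG
RRRRR
RRRRR
After op 6 paint(0,2,W):
RRWRR
RRRRR
RRRRG
RRRRR
RRRRR
After op 7 fill(4,4,Y) [23 cells changed]:
YYWYY
YYYYY
YYYYG
YYYYY
YYYYY

Answer: 23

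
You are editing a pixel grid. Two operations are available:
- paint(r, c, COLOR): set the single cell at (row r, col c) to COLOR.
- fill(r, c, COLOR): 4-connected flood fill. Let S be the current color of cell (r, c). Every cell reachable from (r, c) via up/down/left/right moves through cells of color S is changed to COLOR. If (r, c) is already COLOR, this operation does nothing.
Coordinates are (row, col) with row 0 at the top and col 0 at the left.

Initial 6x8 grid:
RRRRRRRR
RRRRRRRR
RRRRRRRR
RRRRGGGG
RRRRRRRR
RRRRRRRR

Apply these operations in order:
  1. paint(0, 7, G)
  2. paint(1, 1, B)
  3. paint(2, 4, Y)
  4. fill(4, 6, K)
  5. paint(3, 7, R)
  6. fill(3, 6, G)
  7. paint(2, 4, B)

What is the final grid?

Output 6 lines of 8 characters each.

Answer: KKKKKKKG
KBKKKKKK
KKKKBKKK
KKKKGGGR
KKKKKKKK
KKKKKKKK

Derivation:
After op 1 paint(0,7,G):
RRRRRRRG
RRRRRRRR
RRRRRRRR
RRRRGGGG
RRRRRRRR
RRRRRRRR
After op 2 paint(1,1,B):
RRRRRRRG
RBRRRRRR
RRRRRRRR
RRRRGGGG
RRRRRRRR
RRRRRRRR
After op 3 paint(2,4,Y):
RRRRRRRG
RBRRRRRR
RRRRYRRR
RRRRGGGG
RRRRRRRR
RRRRRRRR
After op 4 fill(4,6,K) [41 cells changed]:
KKKKKKKG
KBKKKKKK
KKKKYKKK
KKKKGGGG
KKKKKKKK
KKKKKKKK
After op 5 paint(3,7,R):
KKKKKKKG
KBKKKKKK
KKKKYKKK
KKKKGGGR
KKKKKKKK
KKKKKKKK
After op 6 fill(3,6,G) [0 cells changed]:
KKKKKKKG
KBKKKKKK
KKKKYKKK
KKKKGGGR
KKKKKKKK
KKKKKKKK
After op 7 paint(2,4,B):
KKKKKKKG
KBKKKKKK
KKKKBKKK
KKKKGGGR
KKKKKKKK
KKKKKKKK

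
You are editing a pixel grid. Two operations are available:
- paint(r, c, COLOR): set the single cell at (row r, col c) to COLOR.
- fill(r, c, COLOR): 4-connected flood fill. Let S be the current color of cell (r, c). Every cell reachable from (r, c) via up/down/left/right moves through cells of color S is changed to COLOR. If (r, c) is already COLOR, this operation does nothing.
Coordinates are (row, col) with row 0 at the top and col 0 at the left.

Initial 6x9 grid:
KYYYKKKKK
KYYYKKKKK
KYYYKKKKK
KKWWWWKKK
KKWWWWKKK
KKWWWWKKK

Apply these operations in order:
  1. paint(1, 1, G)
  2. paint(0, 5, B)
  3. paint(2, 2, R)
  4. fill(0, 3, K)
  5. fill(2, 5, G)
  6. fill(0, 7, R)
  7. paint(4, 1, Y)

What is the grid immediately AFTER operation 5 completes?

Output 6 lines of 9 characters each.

After op 1 paint(1,1,G):
KYYYKKKKK
KGYYKKKKK
KYYYKKKKK
KKWWWWKKK
KKWWWWKKK
KKWWWWKKK
After op 2 paint(0,5,B):
KYYYKBKKK
KGYYKKKKK
KYYYKKKKK
KKWWWWKKK
KKWWWWKKK
KKWWWWKKK
After op 3 paint(2,2,R):
KYYYKBKKK
KGYYKKKKK
KYRYKKKKK
KKWWWWKKK
KKWWWWKKK
KKWWWWKKK
After op 4 fill(0,3,K) [6 cells changed]:
KKKKKBKKK
KGKKKKKKK
KYRKKKKKK
KKWWWWKKK
KKWWWWKKK
KKWWWWKKK
After op 5 fill(2,5,G) [38 cells changed]:
GGGGGBGGG
GGGGGGGGG
GYRGGGGGG
GGWWWWGGG
GGWWWWGGG
GGWWWWGGG

Answer: GGGGGBGGG
GGGGGGGGG
GYRGGGGGG
GGWWWWGGG
GGWWWWGGG
GGWWWWGGG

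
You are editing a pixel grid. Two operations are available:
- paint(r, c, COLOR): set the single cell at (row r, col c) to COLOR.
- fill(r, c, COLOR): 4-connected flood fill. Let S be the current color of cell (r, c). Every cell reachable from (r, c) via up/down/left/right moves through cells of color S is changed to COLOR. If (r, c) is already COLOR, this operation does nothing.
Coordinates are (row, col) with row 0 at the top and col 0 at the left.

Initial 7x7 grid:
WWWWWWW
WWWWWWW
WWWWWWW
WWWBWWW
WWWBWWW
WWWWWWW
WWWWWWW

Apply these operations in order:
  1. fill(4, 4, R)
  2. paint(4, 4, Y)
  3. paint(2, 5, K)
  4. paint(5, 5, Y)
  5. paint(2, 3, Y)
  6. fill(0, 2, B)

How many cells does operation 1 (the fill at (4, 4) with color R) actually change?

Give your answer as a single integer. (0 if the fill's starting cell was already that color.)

Answer: 47

Derivation:
After op 1 fill(4,4,R) [47 cells changed]:
RRRRRRR
RRRRRRR
RRRRRRR
RRRBRRR
RRRBRRR
RRRRRRR
RRRRRRR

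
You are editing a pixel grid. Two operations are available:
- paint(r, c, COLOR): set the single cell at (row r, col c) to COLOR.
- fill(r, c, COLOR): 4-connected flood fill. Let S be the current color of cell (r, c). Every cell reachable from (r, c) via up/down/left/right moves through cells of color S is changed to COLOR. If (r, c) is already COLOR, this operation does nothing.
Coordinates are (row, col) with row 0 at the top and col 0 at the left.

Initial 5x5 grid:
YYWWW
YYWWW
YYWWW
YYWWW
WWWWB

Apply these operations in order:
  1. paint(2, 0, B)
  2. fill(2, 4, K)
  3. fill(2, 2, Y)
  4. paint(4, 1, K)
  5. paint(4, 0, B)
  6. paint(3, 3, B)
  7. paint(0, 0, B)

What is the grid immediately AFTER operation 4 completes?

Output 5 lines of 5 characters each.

After op 1 paint(2,0,B):
YYWWW
YYWWW
BYWWW
YYWWW
WWWWB
After op 2 fill(2,4,K) [16 cells changed]:
YYKKK
YYKKK
BYKKK
YYKKK
KKKKB
After op 3 fill(2,2,Y) [16 cells changed]:
YYYYY
YYYYY
BYYYY
YYYYY
YYYYB
After op 4 paint(4,1,K):
YYYYY
YYYYY
BYYYY
YYYYY
YKYYB

Answer: YYYYY
YYYYY
BYYYY
YYYYY
YKYYB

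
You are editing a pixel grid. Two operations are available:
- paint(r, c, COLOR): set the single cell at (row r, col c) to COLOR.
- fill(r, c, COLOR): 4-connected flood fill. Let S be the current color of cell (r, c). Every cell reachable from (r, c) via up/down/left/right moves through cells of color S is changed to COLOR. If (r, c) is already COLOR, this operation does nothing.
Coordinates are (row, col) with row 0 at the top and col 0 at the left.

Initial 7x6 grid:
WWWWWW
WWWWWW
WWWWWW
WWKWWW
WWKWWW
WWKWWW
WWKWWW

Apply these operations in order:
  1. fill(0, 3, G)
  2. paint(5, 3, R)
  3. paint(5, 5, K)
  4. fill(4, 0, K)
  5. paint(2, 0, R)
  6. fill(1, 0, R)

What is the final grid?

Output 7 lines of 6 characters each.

Answer: RRRRRR
RRRRRR
RRRRRR
RRRRRR
RRRRRR
RRRRRR
RRRRRR

Derivation:
After op 1 fill(0,3,G) [38 cells changed]:
GGGGGG
GGGGGG
GGGGGG
GGKGGG
GGKGGG
GGKGGG
GGKGGG
After op 2 paint(5,3,R):
GGGGGG
GGGGGG
GGGGGG
GGKGGG
GGKGGG
GGKRGG
GGKGGG
After op 3 paint(5,5,K):
GGGGGG
GGGGGG
GGGGGG
GGKGGG
GGKGGG
GGKRGK
GGKGGG
After op 4 fill(4,0,K) [36 cells changed]:
KKKKKK
KKKKKK
KKKKKK
KKKKKK
KKKKKK
KKKRKK
KKKKKK
After op 5 paint(2,0,R):
KKKKKK
KKKKKK
RKKKKK
KKKKKK
KKKKKK
KKKRKK
KKKKKK
After op 6 fill(1,0,R) [40 cells changed]:
RRRRRR
RRRRRR
RRRRRR
RRRRRR
RRRRRR
RRRRRR
RRRRRR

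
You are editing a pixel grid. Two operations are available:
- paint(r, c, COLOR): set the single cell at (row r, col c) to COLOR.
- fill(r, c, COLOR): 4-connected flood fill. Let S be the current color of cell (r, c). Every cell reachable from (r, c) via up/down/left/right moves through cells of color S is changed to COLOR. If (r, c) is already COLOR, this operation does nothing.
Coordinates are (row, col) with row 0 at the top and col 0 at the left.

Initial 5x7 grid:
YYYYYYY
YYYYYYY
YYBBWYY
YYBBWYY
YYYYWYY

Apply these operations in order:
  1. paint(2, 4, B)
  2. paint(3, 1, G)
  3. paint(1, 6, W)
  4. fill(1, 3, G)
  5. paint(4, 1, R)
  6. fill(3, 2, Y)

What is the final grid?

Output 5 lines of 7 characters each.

After op 1 paint(2,4,B):
YYYYYYY
YYYYYYY
YYBBBYY
YYBBWYY
YYYYWYY
After op 2 paint(3,1,G):
YYYYYYY
YYYYYYY
YYBBBYY
YGBBWYY
YYYYWYY
After op 3 paint(1,6,W):
YYYYYYY
YYYYYYW
YYBBBYY
YGBBWYY
YYYYWYY
After op 4 fill(1,3,G) [26 cells changed]:
GGGGGGG
GGGGGGW
GGBBBGG
GGBBWGG
GGGGWGG
After op 5 paint(4,1,R):
GGGGGGG
GGGGGGW
GGBBBGG
GGBBWGG
GRGGWGG
After op 6 fill(3,2,Y) [5 cells changed]:
GGGGGGG
GGGGGGW
GGYYYGG
GGYYWGG
GRGGWGG

Answer: GGGGGGG
GGGGGGW
GGYYYGG
GGYYWGG
GRGGWGG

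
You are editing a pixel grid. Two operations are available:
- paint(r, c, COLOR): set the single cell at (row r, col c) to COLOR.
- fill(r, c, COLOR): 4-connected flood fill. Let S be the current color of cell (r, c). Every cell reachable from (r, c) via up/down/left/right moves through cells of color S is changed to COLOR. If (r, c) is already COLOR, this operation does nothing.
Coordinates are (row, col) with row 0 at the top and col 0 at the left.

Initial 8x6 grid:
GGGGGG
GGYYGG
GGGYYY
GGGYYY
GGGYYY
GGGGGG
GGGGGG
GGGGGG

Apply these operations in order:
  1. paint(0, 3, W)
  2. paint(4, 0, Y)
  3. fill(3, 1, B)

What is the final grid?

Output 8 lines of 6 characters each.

After op 1 paint(0,3,W):
GGGWGG
GGYYGG
GGGYYY
GGGYYY
GGGYYY
GGGGGG
GGGGGG
GGGGGG
After op 2 paint(4,0,Y):
GGGWGG
GGYYGG
GGGYYY
GGGYYY
YGGYYY
GGGGGG
GGGGGG
GGGGGG
After op 3 fill(3,1,B) [31 cells changed]:
BBBWGG
BBYYGG
BBBYYY
BBBYYY
YBBYYY
BBBBBB
BBBBBB
BBBBBB

Answer: BBBWGG
BBYYGG
BBBYYY
BBBYYY
YBBYYY
BBBBBB
BBBBBB
BBBBBB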